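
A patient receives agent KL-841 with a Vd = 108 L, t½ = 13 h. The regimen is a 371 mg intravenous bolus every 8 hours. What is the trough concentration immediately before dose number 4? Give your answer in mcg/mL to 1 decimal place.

f = (1/2)^(τ/t½) = (1/2)^(8/13) ≈ 0.6528.
C₀ = D/Vd = 371/108 ≈ 3.435 mcg/mL.
Before the 4th dose, 3 doses have been given. Superposition: Cmin = C₀·(f + f² + … + f^3).
≈ 3.435 × (0.6528 + 0.4261 + 0.2782) ≈ 3.435 × 1.3571 ≈ 4.662 mcg/mL.

4.7 mcg/mL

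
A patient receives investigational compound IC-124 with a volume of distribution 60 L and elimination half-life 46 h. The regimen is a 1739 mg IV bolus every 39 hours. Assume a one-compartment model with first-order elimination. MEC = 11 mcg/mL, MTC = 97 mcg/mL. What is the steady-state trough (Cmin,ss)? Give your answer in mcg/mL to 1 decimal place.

36.2 mcg/mL

Over one 39-h interval, 39/46 ≈ 0.84783 half-lives elapse, leaving f ≈ 0.5556 of each dose.
Accumulation ratio R = 1/(1 − f) ≈ 1/0.4444 ≈ 2.2502.
Each bolus raises the concentration by D/Vd = 1739/60 ≈ 28.983 mcg/mL.
Steady-state peak Cmax,ss = C₀·R ≈ 28.983 × 2.2502 ≈ 65.218 mcg/mL.
One interval later, Cmin,ss = Cmax,ss·e^(−kτ) ≈ 65.218 × 0.5556 ≈ 36.235 mcg/mL.
Trough 36.2 mcg/mL vs MEC 11 mcg/mL: adequate.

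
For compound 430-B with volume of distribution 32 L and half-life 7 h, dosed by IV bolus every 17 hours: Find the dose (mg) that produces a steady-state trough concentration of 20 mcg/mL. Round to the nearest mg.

2806 mg

τ/t½ = 17/7 ≈ 2.4286, so f = (1/2)^(17/7) ≈ 0.185749.
Cmin,ss = (D/Vd)·f/(1−f), so D = Cmin,ss·Vd·(1−f)/f.
D = 20 × 32 × (1−f)/f ≈ 20 × 32 × 4.38361 ≈ 2805.51 mg.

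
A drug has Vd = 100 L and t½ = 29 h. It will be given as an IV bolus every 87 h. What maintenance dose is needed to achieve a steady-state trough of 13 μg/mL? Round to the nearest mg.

9100 mg

τ/t½ = 87/29 ≈ 3, so f = (1/2)^(87/29) ≈ 0.125000.
Cmin,ss = (D/Vd)·f/(1−f), so D = Cmin,ss·Vd·(1−f)/f.
D = 13 × 100 × (1−f)/f ≈ 13 × 100 × 7.00000 ≈ 9100.00 mg.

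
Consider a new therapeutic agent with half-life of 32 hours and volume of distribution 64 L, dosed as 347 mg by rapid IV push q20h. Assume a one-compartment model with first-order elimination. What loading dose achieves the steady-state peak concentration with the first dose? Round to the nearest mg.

987 mg

f = (1/2)^(20/32) ≈ 0.648420; accumulation ratio R = 1/(1−f) ≈ 2.84430.
Loading dose to hit Cmax,ss on first dose: D_load = D_maint·R ≈ 347 × 2.84430 ≈ 986.97 mg.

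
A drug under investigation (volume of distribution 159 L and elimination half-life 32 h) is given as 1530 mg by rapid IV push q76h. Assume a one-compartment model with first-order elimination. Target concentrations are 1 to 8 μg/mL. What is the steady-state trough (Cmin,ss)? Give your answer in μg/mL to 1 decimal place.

2.3 μg/mL

Over one 76-h interval, 76/32 ≈ 2.375 half-lives elapse, leaving f ≈ 0.1928 of each dose.
Accumulation ratio R = 1/(1 − f) ≈ 1/0.8072 ≈ 1.2389.
Each bolus raises the concentration by D/Vd = 1530/159 ≈ 9.623 μg/mL.
Cmax,ss = C₀/(1 − f) ≈ 9.623/0.8072 ≈ 11.921 μg/mL.
Steady-state trough Cmin,ss = Cmax,ss·f ≈ 11.921 × 0.1928 ≈ 2.298 μg/mL.
Trough 2.3 μg/mL vs MEC 1 μg/mL: adequate.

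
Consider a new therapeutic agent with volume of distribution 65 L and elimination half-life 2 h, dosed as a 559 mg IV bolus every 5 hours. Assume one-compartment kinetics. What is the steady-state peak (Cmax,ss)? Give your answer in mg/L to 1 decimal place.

10.4 mg/L

τ/t½ = 5/2 ≈ 2.5, so fraction remaining f = (1/2)^(5/2) ≈ 0.1768.
At steady state, accumulation factor R = 1/(1 − e^(−kτ)) ≈ 1.2148.
Each bolus raises the concentration by D/Vd = 559/65 ≈ 8.600 mg/L.
Steady-state peak Cmax,ss = C₀·R ≈ 8.600 × 1.2148 ≈ 10.447 mg/L.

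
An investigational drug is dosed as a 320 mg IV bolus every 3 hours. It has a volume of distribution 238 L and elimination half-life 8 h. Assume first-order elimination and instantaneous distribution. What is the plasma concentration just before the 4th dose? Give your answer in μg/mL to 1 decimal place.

f = (1/2)^(τ/t½) = (1/2)^(3/8) ≈ 0.7711.
C₀ = D/Vd = 320/238 ≈ 1.345 μg/mL.
Before the 4th dose, 3 doses have been given. Superposition: Cmin = C₀·(f + f² + … + f^3).
≈ 1.345 × (0.7711 + 0.5946 + 0.4585) ≈ 1.345 × 1.8242 ≈ 2.454 μg/mL.

2.5 μg/mL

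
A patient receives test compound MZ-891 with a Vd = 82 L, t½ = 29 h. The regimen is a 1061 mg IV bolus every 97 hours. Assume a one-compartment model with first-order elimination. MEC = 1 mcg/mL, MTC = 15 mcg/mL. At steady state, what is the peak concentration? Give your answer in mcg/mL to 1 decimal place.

14.4 mcg/mL

τ/t½ = 97/29 ≈ 3.3448, so fraction remaining f = (1/2)^(97/29) ≈ 0.0984.
Accumulation ratio R = 1/(1 − f) ≈ 1/0.9016 ≈ 1.1091.
Single-dose peak C₀ = D/Vd = 1061/82 ≈ 12.939 mcg/mL.
Steady-state peak Cmax,ss = C₀·R ≈ 12.939 × 1.1091 ≈ 14.351 mcg/mL.
Peak 14.4 mcg/mL vs MTC 15 mcg/mL: below toxic threshold.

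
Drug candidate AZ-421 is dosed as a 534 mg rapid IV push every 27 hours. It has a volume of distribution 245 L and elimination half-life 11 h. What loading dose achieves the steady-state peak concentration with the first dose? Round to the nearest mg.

f = (1/2)^(27/11) ≈ 0.182435; accumulation ratio R = 1/(1−f) ≈ 1.22314.
Loading dose to hit Cmax,ss on first dose: D_load = D_maint·R ≈ 534 × 1.22314 ≈ 653.16 mg.

653 mg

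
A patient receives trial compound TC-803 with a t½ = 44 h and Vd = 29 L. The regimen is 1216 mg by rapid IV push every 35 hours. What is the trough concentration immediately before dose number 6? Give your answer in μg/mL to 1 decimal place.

f = (1/2)^(τ/t½) = (1/2)^(35/44) ≈ 0.5762.
C₀ = D/Vd = 1216/29 ≈ 41.931 μg/mL.
Before the 6th dose, 5 doses have been given. Superposition: Cmin = C₀·(f + f² + … + f^5).
≈ 41.931 × (0.5762 + 0.3320 + 0.1913 + 0.1102 + 0.0635) ≈ 41.931 × 1.2732 ≈ 53.387 μg/mL.

53.4 μg/mL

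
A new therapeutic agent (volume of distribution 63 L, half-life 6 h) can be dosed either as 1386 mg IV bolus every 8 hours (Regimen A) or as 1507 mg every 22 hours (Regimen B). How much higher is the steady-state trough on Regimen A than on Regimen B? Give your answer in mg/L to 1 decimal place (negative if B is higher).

12.4 mg/L

Regimen A: f = (1/2)^(8/6) ≈ 0.3969; Cmin,ss = (1386/63)·f/(1−f) ≈ 14.478 mg/L.
Regimen B: f = (1/2)^(22/6) ≈ 0.0787; Cmin,ss = (1507/63)·f/(1−f) ≈ 2.043 mg/L.
Difference ≈ 14.478 − 2.043 ≈ 12.435 mg/L.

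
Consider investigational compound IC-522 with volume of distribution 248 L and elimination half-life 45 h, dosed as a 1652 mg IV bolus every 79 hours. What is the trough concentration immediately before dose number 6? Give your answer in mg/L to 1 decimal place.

2.8 mg/L

f = (1/2)^(τ/t½) = (1/2)^(79/45) ≈ 0.2962.
C₀ = D/Vd = 1652/248 ≈ 6.661 mg/L.
Before the 6th dose, 5 doses have been given. Superposition: Cmin = C₀·(f + f² + … + f^5).
≈ 6.661 × (0.2962 + 0.0877 + 0.0260 + 0.0077 + 0.0023) ≈ 6.661 × 0.4199 ≈ 2.797 mg/L.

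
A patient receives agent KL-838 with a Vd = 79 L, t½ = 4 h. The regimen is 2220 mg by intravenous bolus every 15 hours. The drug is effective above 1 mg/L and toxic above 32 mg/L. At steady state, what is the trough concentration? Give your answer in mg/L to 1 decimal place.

Over one 15-h interval, 15/4 ≈ 3.75 half-lives elapse, leaving f ≈ 0.0743 of each dose.
Accumulation ratio R = 1/(1 − f) ≈ 1/0.9257 ≈ 1.0803.
Single-dose peak C₀ = D/Vd = 2220/79 ≈ 28.101 mg/L.
Steady-state peak Cmax,ss = C₀·R ≈ 28.101 × 1.0803 ≈ 30.358 mg/L.
One interval later, Cmin,ss = Cmax,ss·e^(−kτ) ≈ 30.358 × 0.0743 ≈ 2.256 mg/L.
Trough 2.3 mg/L vs MEC 1 mg/L: adequate.

2.3 mg/L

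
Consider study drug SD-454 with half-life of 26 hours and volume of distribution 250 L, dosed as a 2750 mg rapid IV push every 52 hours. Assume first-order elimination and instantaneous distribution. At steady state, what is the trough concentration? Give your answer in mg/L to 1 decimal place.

3.7 mg/L

τ = 52 h = 2 half-lives, so f = (1/2)^2 = 0.25.
Accumulation ratio R = 1/(1 − f) = 1/0.75 = 4/3.
Single-dose peak C₀ = D/Vd = 2750/250 = 11 mg/L.
Steady-state peak Cmax,ss = C₀·R = 11 × 4/3 ≈ 14.667 mg/L.
Steady-state trough Cmin,ss = Cmax,ss·f ≈ 14.667 × 0.25 ≈ 3.667 mg/L.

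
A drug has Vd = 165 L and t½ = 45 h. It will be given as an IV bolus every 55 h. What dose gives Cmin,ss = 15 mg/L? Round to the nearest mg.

τ/t½ = 55/45 ≈ 1.2222, so f = (1/2)^(55/45) ≈ 0.428622.
Cmin,ss = (D/Vd)·f/(1−f), so D = Cmin,ss·Vd·(1−f)/f.
D = 15 × 165 × (1−f)/f ≈ 15 × 165 × 1.33306 ≈ 3299.32 mg.

3299 mg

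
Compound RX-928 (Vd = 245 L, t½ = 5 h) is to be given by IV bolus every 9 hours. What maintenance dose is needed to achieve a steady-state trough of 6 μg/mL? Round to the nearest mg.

τ/t½ = 9/5 ≈ 1.8, so f = (1/2)^(9/5) ≈ 0.287175.
Cmin,ss = (D/Vd)·f/(1−f), so D = Cmin,ss·Vd·(1−f)/f.
D = 6 × 245 × (1−f)/f ≈ 6 × 245 × 2.48220 ≈ 3648.83 mg.

3649 mg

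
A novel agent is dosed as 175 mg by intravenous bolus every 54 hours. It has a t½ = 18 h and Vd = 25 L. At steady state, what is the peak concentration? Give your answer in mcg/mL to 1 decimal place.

τ = 54 h = 3 half-lives, so f = (1/2)^3 = 0.125.
Accumulation ratio R = 1/(1 − f) = 1/0.875 = 8/7.
Single-dose peak C₀ = D/Vd = 175/25 = 7 mcg/mL.
Steady-state peak Cmax,ss = C₀·R = 7 × 8/7 ≈ 8.000 mcg/mL.

8.0 mcg/mL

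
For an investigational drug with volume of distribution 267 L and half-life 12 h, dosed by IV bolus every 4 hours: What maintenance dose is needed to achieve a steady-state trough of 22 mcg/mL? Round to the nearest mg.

1527 mg

τ/t½ = 4/12 ≈ 0.33333, so f = (1/2)^(4/12) ≈ 0.793701.
Cmin,ss = (D/Vd)·f/(1−f), so D = Cmin,ss·Vd·(1−f)/f.
D = 22 × 267 × (1−f)/f ≈ 22 × 267 × 0.25992 ≈ 1526.77 mg.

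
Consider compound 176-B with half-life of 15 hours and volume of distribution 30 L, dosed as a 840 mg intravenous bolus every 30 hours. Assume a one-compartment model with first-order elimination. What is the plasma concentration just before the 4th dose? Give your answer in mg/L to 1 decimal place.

f = (1/2)^(τ/t½) = (1/2)^(30/15) ≈ 0.2500.
C₀ = D/Vd = 840/30 ≈ 28.000 mg/L.
Before the 4th dose, 3 doses have been given. Superposition: Cmin = C₀·(f + f² + … + f^3).
≈ 28.000 × (0.2500 + 0.0625 + 0.0156) ≈ 28.000 × 0.3281 ≈ 9.187 mg/L.

9.2 mg/L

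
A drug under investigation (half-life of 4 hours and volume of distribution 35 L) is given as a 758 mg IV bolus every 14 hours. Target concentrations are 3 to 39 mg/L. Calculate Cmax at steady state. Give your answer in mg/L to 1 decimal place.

τ/t½ = 14/4 ≈ 3.5, so fraction remaining f = (1/2)^(14/4) ≈ 0.0884.
At steady state, accumulation factor R = 1/(1 − e^(−kτ)) ≈ 1.0970.
Each bolus raises the concentration by D/Vd = 758/35 ≈ 21.657 mg/L.
Steady-state peak Cmax,ss = C₀·R ≈ 21.657 × 1.0970 ≈ 23.758 mg/L.
Peak 23.8 mg/L vs MTC 39 mg/L: below toxic threshold.

23.8 mg/L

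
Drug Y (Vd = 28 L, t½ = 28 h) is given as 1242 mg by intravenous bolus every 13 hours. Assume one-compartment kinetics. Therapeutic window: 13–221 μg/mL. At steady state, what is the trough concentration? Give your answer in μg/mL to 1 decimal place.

116.8 μg/mL

Over one 13-h interval, 13/28 ≈ 0.46429 half-lives elapse, leaving f ≈ 0.7248 of each dose.
Accumulation ratio R = 1/(1 − f) ≈ 1/0.2752 ≈ 3.6337.
Single-dose peak C₀ = D/Vd = 1242/28 ≈ 44.357 μg/mL.
Steady-state peak Cmax,ss = C₀·R ≈ 44.357 × 3.6337 ≈ 161.180 μg/mL.
One interval later, Cmin,ss = Cmax,ss·e^(−kτ) ≈ 161.180 × 0.7248 ≈ 116.823 μg/mL.
Trough 116.8 μg/mL vs MEC 13 μg/mL: adequate.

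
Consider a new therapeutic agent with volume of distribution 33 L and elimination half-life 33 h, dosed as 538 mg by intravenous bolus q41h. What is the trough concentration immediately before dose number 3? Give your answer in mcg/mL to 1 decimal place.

f = (1/2)^(τ/t½) = (1/2)^(41/33) ≈ 0.4227.
C₀ = D/Vd = 538/33 ≈ 16.303 mcg/mL.
Before the 3rd dose, 2 doses have been given. Superposition: Cmin = C₀·(f + f²).
≈ 16.303 × (0.4227 + 0.1787) ≈ 16.303 × 0.6014 ≈ 9.805 mcg/mL.

9.8 mcg/mL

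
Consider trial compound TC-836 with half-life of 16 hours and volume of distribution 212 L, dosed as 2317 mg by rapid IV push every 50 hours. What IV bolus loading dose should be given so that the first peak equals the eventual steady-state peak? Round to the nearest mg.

f = (1/2)^(50/16) ≈ 0.114626; accumulation ratio R = 1/(1−f) ≈ 1.12947.
Loading dose to hit Cmax,ss on first dose: D_load = D_maint·R ≈ 2317 × 1.12947 ≈ 2616.98 mg.

2617 mg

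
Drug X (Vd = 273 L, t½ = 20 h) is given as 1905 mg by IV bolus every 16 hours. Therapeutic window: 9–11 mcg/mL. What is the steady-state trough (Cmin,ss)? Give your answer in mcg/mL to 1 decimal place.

9.4 mcg/mL

τ/t½ = 16/20 ≈ 0.8, so fraction remaining f = (1/2)^(16/20) ≈ 0.5743.
At steady state, accumulation factor R = 1/(1 − e^(−kτ)) ≈ 2.3491.
Single-dose peak C₀ = D/Vd = 1905/273 ≈ 6.978 mcg/mL.
Steady-state peak Cmax,ss = C₀·R ≈ 6.978 × 2.3491 ≈ 16.392 mcg/mL.
Steady-state trough Cmin,ss = Cmax,ss·f ≈ 16.392 × 0.5743 ≈ 9.414 mcg/mL.
Trough 9.4 mcg/mL vs MEC 9 mcg/mL: adequate.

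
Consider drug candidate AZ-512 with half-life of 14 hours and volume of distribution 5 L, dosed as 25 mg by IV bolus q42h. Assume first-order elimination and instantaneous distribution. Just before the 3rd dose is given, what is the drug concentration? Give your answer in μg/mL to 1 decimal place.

0.7 μg/mL

f = (1/2)^(τ/t½) = (1/2)^(42/14) ≈ 0.1250.
C₀ = D/Vd = 25/5 ≈ 5.000 μg/mL.
Before the 3rd dose, 2 doses have been given. Superposition: Cmin = C₀·(f + f²).
≈ 5.000 × (0.1250 + 0.0156) ≈ 5.000 × 0.1406 ≈ 0.703 μg/mL.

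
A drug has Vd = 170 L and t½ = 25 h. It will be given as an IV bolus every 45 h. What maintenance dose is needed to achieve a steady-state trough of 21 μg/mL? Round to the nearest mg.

τ/t½ = 45/25 ≈ 1.8, so f = (1/2)^(45/25) ≈ 0.287175.
Cmin,ss = (D/Vd)·f/(1−f), so D = Cmin,ss·Vd·(1−f)/f.
D = 21 × 170 × (1−f)/f ≈ 21 × 170 × 2.48220 ≈ 8861.45 mg.

8861 mg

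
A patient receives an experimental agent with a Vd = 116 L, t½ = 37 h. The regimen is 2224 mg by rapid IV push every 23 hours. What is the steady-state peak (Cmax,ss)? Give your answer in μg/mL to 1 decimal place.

k = ln2/t½ = ln2/37 ≈ 0.018734 h⁻¹; fraction remaining f = e^(−kτ) = e^(−0.018734×23) ≈ 0.6499.
Accumulation ratio R = 1/(1 − f) ≈ 1/0.3501 ≈ 2.8563.
Single-dose peak C₀ = D/Vd = 2224/116 ≈ 19.172 μg/mL.
Steady-state peak Cmax,ss = C₀·R ≈ 19.172 × 2.8563 ≈ 54.761 μg/mL.

54.8 μg/mL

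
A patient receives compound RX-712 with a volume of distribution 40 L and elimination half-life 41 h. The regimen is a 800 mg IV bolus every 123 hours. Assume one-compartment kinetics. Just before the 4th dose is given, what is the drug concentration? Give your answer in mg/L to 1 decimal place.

2.9 mg/L

f = (1/2)^(τ/t½) = (1/2)^(123/41) ≈ 0.1250.
C₀ = D/Vd = 800/40 ≈ 20.000 mg/L.
Before the 4th dose, 3 doses have been given. Superposition: Cmin = C₀·(f + f² + … + f^3).
≈ 20.000 × (0.1250 + 0.0156 + 0.0020) ≈ 20.000 × 0.1426 ≈ 2.852 mg/L.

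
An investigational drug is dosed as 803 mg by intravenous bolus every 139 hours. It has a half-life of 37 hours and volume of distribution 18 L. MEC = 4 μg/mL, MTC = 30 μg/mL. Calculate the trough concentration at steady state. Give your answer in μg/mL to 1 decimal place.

3.6 μg/mL

τ/t½ = 139/37 ≈ 3.7568, so fraction remaining f = (1/2)^(139/37) ≈ 0.0740.
Single-dose peak C₀ = D/Vd = 803/18 ≈ 44.611 μg/mL.
Steady-state trough Cmin,ss = C₀·f/(1−f) ≈ 44.611 × 0.0740/0.9260 ≈ 3.565 μg/mL.
Trough 3.6 μg/mL vs MEC 4 μg/mL: subtherapeutic.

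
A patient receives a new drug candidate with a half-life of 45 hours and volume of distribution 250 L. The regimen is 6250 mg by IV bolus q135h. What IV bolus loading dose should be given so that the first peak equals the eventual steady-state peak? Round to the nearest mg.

7143 mg

f = (1/2)^(135/45) ≈ 0.125000; accumulation ratio R = 1/(1−f) ≈ 1.14286.
Loading dose to hit Cmax,ss on first dose: D_load = D_maint·R ≈ 6250 × 1.14286 ≈ 7142.88 mg.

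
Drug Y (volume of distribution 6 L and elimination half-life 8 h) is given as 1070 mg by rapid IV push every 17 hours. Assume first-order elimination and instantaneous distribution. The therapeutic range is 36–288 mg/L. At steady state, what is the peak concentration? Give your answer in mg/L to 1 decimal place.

231.4 mg/L

τ/t½ = 17/8 ≈ 2.125, so fraction remaining f = (1/2)^(17/8) ≈ 0.2293.
Accumulation ratio R = 1/(1 − f) ≈ 1/0.7707 ≈ 1.2975.
Each bolus raises the concentration by D/Vd = 1070/6 ≈ 178.333 mg/L.
Steady-state peak Cmax,ss = C₀·R ≈ 178.333 × 1.2975 ≈ 231.387 mg/L.
Peak 231.4 mg/L vs MTC 288 mg/L: below toxic threshold.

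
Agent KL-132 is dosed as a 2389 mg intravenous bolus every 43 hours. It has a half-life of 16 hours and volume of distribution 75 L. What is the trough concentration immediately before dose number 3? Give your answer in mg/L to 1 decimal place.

f = (1/2)^(τ/t½) = (1/2)^(43/16) ≈ 0.1552.
C₀ = D/Vd = 2389/75 ≈ 31.853 mg/L.
Before the 3rd dose, 2 doses have been given. Superposition: Cmin = C₀·(f + f²).
≈ 31.853 × (0.1552 + 0.0241) ≈ 31.853 × 0.1793 ≈ 5.711 mg/L.

5.7 mg/L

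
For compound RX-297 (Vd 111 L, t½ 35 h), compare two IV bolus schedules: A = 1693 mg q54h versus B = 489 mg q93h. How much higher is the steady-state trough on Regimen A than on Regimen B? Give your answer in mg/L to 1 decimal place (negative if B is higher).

7.1 mg/L

Regimen A: f = (1/2)^(54/35) ≈ 0.3432; Cmin,ss = (1693/111)·f/(1−f) ≈ 7.970 mg/L.
Regimen B: f = (1/2)^(93/35) ≈ 0.1585; Cmin,ss = (489/111)·f/(1−f) ≈ 0.830 mg/L.
Difference ≈ 7.970 − 0.830 ≈ 7.140 mg/L.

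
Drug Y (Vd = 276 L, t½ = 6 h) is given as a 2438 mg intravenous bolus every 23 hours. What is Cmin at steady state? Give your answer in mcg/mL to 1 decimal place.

Over one 23-h interval, 23/6 ≈ 3.8333 half-lives elapse, leaving f ≈ 0.0702 of each dose.
Accumulation ratio R = 1/(1 − f) ≈ 1/0.9298 ≈ 1.0755.
Single-dose peak C₀ = D/Vd = 2438/276 ≈ 8.833 mcg/mL.
Steady-state peak Cmax,ss = C₀·R ≈ 8.833 × 1.0755 ≈ 9.500 mcg/mL.
One interval later, Cmin,ss = Cmax,ss·e^(−kτ) ≈ 9.500 × 0.0702 ≈ 0.667 mcg/mL.

0.7 mcg/mL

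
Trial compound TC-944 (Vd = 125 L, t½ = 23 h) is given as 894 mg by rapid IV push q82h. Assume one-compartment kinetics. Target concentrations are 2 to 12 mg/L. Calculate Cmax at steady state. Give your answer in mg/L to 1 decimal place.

τ/t½ = 82/23 ≈ 3.5652, so fraction remaining f = (1/2)^(82/23) ≈ 0.0845.
Accumulation ratio R = 1/(1 − f) ≈ 1/0.9155 ≈ 1.0923.
Single-dose peak C₀ = D/Vd = 894/125 ≈ 7.152 mg/L.
Steady-state peak Cmax,ss = C₀·R ≈ 7.152 × 1.0923 ≈ 7.812 mg/L.
Peak 7.8 mg/L vs MTC 12 mg/L: below toxic threshold.

7.8 mg/L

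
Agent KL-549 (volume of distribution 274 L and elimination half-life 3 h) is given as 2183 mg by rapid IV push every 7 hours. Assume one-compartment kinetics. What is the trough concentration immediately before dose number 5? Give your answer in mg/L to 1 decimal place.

f = (1/2)^(τ/t½) = (1/2)^(7/3) ≈ 0.1984.
C₀ = D/Vd = 2183/274 ≈ 7.967 mg/L.
Before the 5th dose, 4 doses have been given. Superposition: Cmin = C₀·(f + f² + … + f^4).
≈ 7.967 × (0.1984 + 0.0394 + 0.0078 + 0.0015) ≈ 7.967 × 0.2471 ≈ 1.969 mg/L.

2.0 mg/L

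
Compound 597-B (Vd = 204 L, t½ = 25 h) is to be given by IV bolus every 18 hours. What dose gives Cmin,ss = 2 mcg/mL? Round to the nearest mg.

τ/t½ = 18/25 ≈ 0.72, so f = (1/2)^(18/25) ≈ 0.607097.
Cmin,ss = (D/Vd)·f/(1−f), so D = Cmin,ss·Vd·(1−f)/f.
D = 2 × 204 × (1−f)/f ≈ 2 × 204 × 0.64718 ≈ 264.05 mg.

264 mg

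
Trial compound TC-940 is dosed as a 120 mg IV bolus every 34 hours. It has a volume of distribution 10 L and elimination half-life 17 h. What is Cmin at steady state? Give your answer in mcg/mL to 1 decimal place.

The dosing interval is 2 half-lives, so f = 2^(−2) = 0.25.
Accumulation ratio R = 1/(1 − f) = 1/0.75 = 4/3.
Single-dose peak C₀ = D/Vd = 120/10 = 12 mcg/mL.
Steady-state peak Cmax,ss = C₀·R = 12 × 4/3 ≈ 16.000 mcg/mL.
Steady-state trough Cmin,ss = Cmax,ss·f ≈ 16.000 × 0.25 ≈ 4.000 mcg/mL.

4.0 mcg/mL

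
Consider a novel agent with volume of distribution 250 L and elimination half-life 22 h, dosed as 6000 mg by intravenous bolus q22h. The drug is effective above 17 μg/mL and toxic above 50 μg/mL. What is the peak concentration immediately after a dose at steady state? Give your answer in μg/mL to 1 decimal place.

The dosing interval is 1 half-life, so f = 2^(−1) = 0.5.
Accumulation ratio R = 1/(1 − f) = 1/0.5 = 2/1.
Single-dose peak C₀ = D/Vd = 6000/250 = 24 μg/mL.
Steady-state peak Cmax,ss = C₀·R = 24 × 2/1 ≈ 48.000 μg/mL.
Peak 48.0 μg/mL vs MTC 50 μg/mL: below toxic threshold.

48.0 μg/mL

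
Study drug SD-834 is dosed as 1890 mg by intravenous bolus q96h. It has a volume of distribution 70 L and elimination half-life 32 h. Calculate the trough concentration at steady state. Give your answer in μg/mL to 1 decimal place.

τ = 96 h = 3 half-lives, so f = (1/2)^3 = 0.125.
At steady state, R = 1/(1 − 0.125) = 8/7.
Single-dose peak C₀ = D/Vd = 1890/70 = 27 μg/mL.
Steady-state peak Cmax,ss = C₀·R = 27 × 8/7 ≈ 30.857 μg/mL.
Steady-state trough Cmin,ss = Cmax,ss·f ≈ 30.857 × 0.125 ≈ 3.857 μg/mL.

3.9 μg/mL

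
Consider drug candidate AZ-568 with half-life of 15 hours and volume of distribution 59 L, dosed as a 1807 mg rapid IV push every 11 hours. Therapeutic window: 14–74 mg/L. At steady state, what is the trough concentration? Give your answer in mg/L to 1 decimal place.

46.2 mg/L

k = ln2/t½ = ln2/15 ≈ 0.046210 h⁻¹; fraction remaining f = e^(−kτ) = e^(−0.046210×11) ≈ 0.6015.
Accumulation ratio R = 1/(1 − f) ≈ 1/0.3985 ≈ 2.5094.
Single-dose peak C₀ = D/Vd = 1807/59 ≈ 30.627 mg/L.
Steady-state peak Cmax,ss = C₀·R ≈ 30.627 × 2.5094 ≈ 76.855 mg/L.
Steady-state trough Cmin,ss = Cmax,ss·f ≈ 76.855 × 0.6015 ≈ 46.228 mg/L.
Trough 46.2 mg/L vs MEC 14 mg/L: adequate.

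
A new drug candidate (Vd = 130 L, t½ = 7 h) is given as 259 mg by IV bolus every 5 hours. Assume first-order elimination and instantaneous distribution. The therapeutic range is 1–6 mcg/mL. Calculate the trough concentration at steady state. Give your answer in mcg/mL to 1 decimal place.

Over one 5-h interval, 5/7 ≈ 0.71429 half-lives elapse, leaving f ≈ 0.6095 of each dose.
At steady state, accumulation factor R = 1/(1 − e^(−kτ)) ≈ 2.5608.
Single-dose peak C₀ = D/Vd = 259/130 ≈ 1.992 mcg/mL.
Steady-state peak Cmax,ss = C₀·R ≈ 1.992 × 2.5608 ≈ 5.101 mcg/mL.
One interval later, Cmin,ss = Cmax,ss·e^(−kτ) ≈ 5.101 × 0.6095 ≈ 3.109 mcg/mL.
Trough 3.1 mcg/mL vs MEC 1 mcg/mL: adequate.

3.1 mcg/mL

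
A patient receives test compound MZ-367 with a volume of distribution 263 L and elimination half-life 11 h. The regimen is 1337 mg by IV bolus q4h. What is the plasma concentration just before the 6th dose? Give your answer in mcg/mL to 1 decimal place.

12.7 mcg/mL

f = (1/2)^(τ/t½) = (1/2)^(4/11) ≈ 0.7772.
C₀ = D/Vd = 1337/263 ≈ 5.084 mcg/mL.
Before the 6th dose, 5 doses have been given. Superposition: Cmin = C₀·(f + f² + … + f^5).
≈ 5.084 × (0.7772 + 0.6040 + 0.4695 + 0.3649 + 0.2836) ≈ 5.084 × 2.4992 ≈ 12.706 mcg/mL.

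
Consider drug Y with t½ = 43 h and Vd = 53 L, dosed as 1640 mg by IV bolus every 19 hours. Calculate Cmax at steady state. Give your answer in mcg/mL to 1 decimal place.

117.3 mcg/mL

Over one 19-h interval, 19/43 ≈ 0.44186 half-lives elapse, leaving f ≈ 0.7362 of each dose.
Accumulation ratio R = 1/(1 − f) ≈ 1/0.2638 ≈ 3.7908.
Each bolus raises the concentration by D/Vd = 1640/53 ≈ 30.943 mcg/mL.
Steady-state peak Cmax,ss = C₀·R ≈ 30.943 × 3.7908 ≈ 117.299 mcg/mL.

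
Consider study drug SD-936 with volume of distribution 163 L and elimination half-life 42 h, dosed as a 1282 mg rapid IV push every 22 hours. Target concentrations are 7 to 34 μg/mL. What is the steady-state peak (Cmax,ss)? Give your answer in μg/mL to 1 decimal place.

Over one 22-h interval, 22/42 ≈ 0.52381 half-lives elapse, leaving f ≈ 0.6955 of each dose.
Accumulation ratio R = 1/(1 − f) ≈ 1/0.3045 ≈ 3.2841.
Each bolus raises the concentration by D/Vd = 1282/163 ≈ 7.865 μg/mL.
Cmax,ss = C₀/(1 − f) ≈ 7.865/0.3045 ≈ 25.829 μg/mL.
Peak 25.8 μg/mL vs MTC 34 μg/mL: below toxic threshold.

25.8 μg/mL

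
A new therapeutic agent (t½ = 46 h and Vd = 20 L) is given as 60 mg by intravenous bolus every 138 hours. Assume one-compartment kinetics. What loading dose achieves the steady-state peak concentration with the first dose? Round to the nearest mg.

69 mg

f = (1/2)^(138/46) ≈ 0.125000; accumulation ratio R = 1/(1−f) ≈ 1.14286.
Loading dose to hit Cmax,ss on first dose: D_load = D_maint·R ≈ 60 × 1.14286 ≈ 68.57 mg.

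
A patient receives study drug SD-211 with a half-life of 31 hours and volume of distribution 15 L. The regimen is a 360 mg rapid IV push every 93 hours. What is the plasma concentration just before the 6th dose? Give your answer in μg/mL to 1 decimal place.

3.4 μg/mL

f = (1/2)^(τ/t½) = (1/2)^(93/31) ≈ 0.1250.
C₀ = D/Vd = 360/15 ≈ 24.000 μg/mL.
Before the 6th dose, 5 doses have been given. Superposition: Cmin = C₀·(f + f² + … + f^5).
≈ 24.000 × (0.1250 + 0.0156 + 0.0020 + 0.0002 + 0.0000) ≈ 24.000 × 0.1428 ≈ 3.427 μg/mL.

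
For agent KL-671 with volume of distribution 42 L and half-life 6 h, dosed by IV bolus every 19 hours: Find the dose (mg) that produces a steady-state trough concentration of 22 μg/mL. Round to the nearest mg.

τ/t½ = 19/6 ≈ 3.1667, so f = (1/2)^(19/6) ≈ 0.111362.
Cmin,ss = (D/Vd)·f/(1−f), so D = Cmin,ss·Vd·(1−f)/f.
D = 22 × 42 × (1−f)/f ≈ 22 × 42 × 7.97972 ≈ 7373.26 mg.

7373 mg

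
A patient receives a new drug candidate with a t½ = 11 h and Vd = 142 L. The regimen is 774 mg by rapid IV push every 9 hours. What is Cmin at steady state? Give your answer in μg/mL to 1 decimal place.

Over one 9-h interval, 9/11 ≈ 0.81818 half-lives elapse, leaving f ≈ 0.5672 of each dose.
Single-dose peak C₀ = D/Vd = 774/142 ≈ 5.451 μg/mL.
Steady-state trough Cmin,ss = C₀·f/(1−f) ≈ 5.451 × 0.5672/0.4328 ≈ 7.144 μg/mL.

7.1 μg/mL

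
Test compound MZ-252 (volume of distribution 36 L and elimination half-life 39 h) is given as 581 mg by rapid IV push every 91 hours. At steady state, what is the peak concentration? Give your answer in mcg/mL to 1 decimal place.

τ/t½ = 91/39 ≈ 2.3333, so fraction remaining f = (1/2)^(91/39) ≈ 0.1984.
At steady state, accumulation factor R = 1/(1 − e^(−kτ)) ≈ 1.2475.
Single-dose peak C₀ = D/Vd = 581/36 ≈ 16.139 mcg/mL.
Steady-state peak Cmax,ss = C₀·R ≈ 16.139 × 1.2475 ≈ 20.133 mcg/mL.

20.1 mcg/mL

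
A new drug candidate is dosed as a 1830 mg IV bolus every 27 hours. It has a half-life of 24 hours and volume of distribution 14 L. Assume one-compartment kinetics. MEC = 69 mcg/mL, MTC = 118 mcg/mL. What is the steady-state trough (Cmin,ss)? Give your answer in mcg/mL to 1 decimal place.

110.7 mcg/mL

k = ln2/t½ = ln2/24 ≈ 0.028881 h⁻¹; fraction remaining f = e^(−kτ) = e^(−0.028881×27) ≈ 0.4585.
Accumulation ratio R = 1/(1 − f) ≈ 1/0.5415 ≈ 1.8467.
Each bolus raises the concentration by D/Vd = 1830/14 ≈ 130.714 mcg/mL.
Cmax,ss = C₀/(1 − f) ≈ 130.714/0.5415 ≈ 241.392 mcg/mL.
Steady-state trough Cmin,ss = Cmax,ss·f ≈ 241.392 × 0.4585 ≈ 110.678 mcg/mL.
Trough 110.7 mcg/mL vs MEC 69 mcg/mL: adequate.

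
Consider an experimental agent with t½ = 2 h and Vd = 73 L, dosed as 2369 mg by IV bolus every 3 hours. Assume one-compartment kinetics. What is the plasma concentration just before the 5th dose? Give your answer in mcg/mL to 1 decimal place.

17.5 mcg/mL

f = (1/2)^(τ/t½) = (1/2)^(3/2) ≈ 0.3536.
C₀ = D/Vd = 2369/73 ≈ 32.452 mcg/mL.
Before the 5th dose, 4 doses have been given. Superposition: Cmin = C₀·(f + f² + … + f^4).
≈ 32.452 × (0.3536 + 0.1250 + 0.0442 + 0.0156) ≈ 32.452 × 0.5384 ≈ 17.472 mcg/mL.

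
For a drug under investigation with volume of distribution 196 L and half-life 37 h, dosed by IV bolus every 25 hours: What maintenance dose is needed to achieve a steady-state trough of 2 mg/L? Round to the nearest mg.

234 mg

τ/t½ = 25/37 ≈ 0.67568, so f = (1/2)^(25/37) ≈ 0.626039.
Cmin,ss = (D/Vd)·f/(1−f), so D = Cmin,ss·Vd·(1−f)/f.
D = 2 × 196 × (1−f)/f ≈ 2 × 196 × 0.59734 ≈ 234.16 mg.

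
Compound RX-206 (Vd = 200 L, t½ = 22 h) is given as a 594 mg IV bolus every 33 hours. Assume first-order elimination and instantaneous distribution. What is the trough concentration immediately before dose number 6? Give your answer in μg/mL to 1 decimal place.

f = (1/2)^(τ/t½) = (1/2)^(33/22) ≈ 0.3536.
C₀ = D/Vd = 594/200 ≈ 2.970 μg/mL.
Before the 6th dose, 5 doses have been given. Superposition: Cmin = C₀·(f + f² + … + f^5).
≈ 2.970 × (0.3536 + 0.1250 + 0.0442 + 0.0156 + 0.0055) ≈ 2.970 × 0.5439 ≈ 1.615 μg/mL.

1.6 μg/mL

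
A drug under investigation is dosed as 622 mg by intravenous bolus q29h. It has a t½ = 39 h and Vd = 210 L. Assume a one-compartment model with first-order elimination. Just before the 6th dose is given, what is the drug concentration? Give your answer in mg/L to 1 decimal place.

4.1 mg/L

f = (1/2)^(τ/t½) = (1/2)^(29/39) ≈ 0.5973.
C₀ = D/Vd = 622/210 ≈ 2.962 mg/L.
Before the 6th dose, 5 doses have been given. Superposition: Cmin = C₀·(f + f² + … + f^5).
≈ 2.962 × (0.5973 + 0.3568 + 0.2131 + 0.1273 + 0.0760) ≈ 2.962 × 1.3705 ≈ 4.059 mg/L.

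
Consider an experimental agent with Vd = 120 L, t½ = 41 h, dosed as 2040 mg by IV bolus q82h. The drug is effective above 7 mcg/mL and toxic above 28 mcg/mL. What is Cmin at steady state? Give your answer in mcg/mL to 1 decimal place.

5.7 mcg/mL

The dosing interval is 2 half-lives, so f = 2^(−2) = 0.25.
At steady state, R = 1/(1 − 0.25) = 4/3.
Single-dose peak C₀ = D/Vd = 2040/120 = 17 mcg/mL.
Steady-state peak Cmax,ss = C₀·R = 17 × 4/3 ≈ 22.667 mcg/mL.
Steady-state trough Cmin,ss = Cmax,ss·f ≈ 22.667 × 0.25 ≈ 5.667 mcg/mL.
Trough 5.7 mcg/mL vs MEC 7 mcg/mL: subtherapeutic.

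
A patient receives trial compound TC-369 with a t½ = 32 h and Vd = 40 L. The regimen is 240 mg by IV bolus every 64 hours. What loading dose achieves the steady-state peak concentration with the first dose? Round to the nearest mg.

320 mg

f = (1/2)^(64/32) ≈ 0.250000; accumulation ratio R = 1/(1−f) ≈ 1.33333.
Loading dose to hit Cmax,ss on first dose: D_load = D_maint·R ≈ 240 × 1.33333 ≈ 320.00 mg.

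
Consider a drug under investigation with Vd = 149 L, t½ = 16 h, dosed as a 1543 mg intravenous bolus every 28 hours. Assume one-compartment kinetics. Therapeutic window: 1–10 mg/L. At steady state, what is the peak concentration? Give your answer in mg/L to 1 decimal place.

τ/t½ = 28/16 ≈ 1.75, so fraction remaining f = (1/2)^(28/16) ≈ 0.2973.
At steady state, accumulation factor R = 1/(1 − e^(−kτ)) ≈ 1.4231.
Each bolus raises the concentration by D/Vd = 1543/149 ≈ 10.356 mg/L.
Steady-state peak Cmax,ss = C₀·R ≈ 10.356 × 1.4231 ≈ 14.738 mg/L.
Peak 14.7 mg/L vs MTC 10 mg/L: exceeds toxic threshold.

14.7 mg/L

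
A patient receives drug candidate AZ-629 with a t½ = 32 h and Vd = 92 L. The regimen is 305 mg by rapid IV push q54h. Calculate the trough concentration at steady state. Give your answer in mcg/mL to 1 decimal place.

1.5 mcg/mL

Over one 54-h interval, 54/32 ≈ 1.6875 half-lives elapse, leaving f ≈ 0.3105 of each dose.
Single-dose peak C₀ = D/Vd = 305/92 ≈ 3.315 mcg/mL.
Steady-state trough Cmin,ss = C₀·f/(1−f) ≈ 3.315 × 0.3105/0.6895 ≈ 1.493 mcg/mL.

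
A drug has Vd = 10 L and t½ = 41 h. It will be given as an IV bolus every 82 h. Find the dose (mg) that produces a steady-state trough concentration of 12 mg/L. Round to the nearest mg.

360 mg

τ/t½ = 82/41 ≈ 2, so f = (1/2)^(82/41) ≈ 0.250000.
Cmin,ss = (D/Vd)·f/(1−f), so D = Cmin,ss·Vd·(1−f)/f.
D = 12 × 10 × (1−f)/f ≈ 12 × 10 × 3.00000 ≈ 360.00 mg.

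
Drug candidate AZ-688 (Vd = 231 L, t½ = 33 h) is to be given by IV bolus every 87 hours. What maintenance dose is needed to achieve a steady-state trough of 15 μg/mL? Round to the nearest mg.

τ/t½ = 87/33 ≈ 2.6364, so f = (1/2)^(87/33) ≈ 0.160833.
Cmin,ss = (D/Vd)·f/(1−f), so D = Cmin,ss·Vd·(1−f)/f.
D = 15 × 231 × (1−f)/f ≈ 15 × 231 × 5.21763 ≈ 18079.09 mg.

18079 mg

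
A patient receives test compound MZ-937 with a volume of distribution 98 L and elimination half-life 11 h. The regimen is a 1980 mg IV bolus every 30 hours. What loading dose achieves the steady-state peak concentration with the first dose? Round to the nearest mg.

f = (1/2)^(30/11) ≈ 0.151011; accumulation ratio R = 1/(1−f) ≈ 1.17787.
Loading dose to hit Cmax,ss on first dose: D_load = D_maint·R ≈ 1980 × 1.17787 ≈ 2332.18 mg.

2332 mg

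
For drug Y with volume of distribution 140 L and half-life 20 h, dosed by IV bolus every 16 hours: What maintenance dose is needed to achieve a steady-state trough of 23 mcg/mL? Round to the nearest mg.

2386 mg

τ/t½ = 16/20 ≈ 0.8, so f = (1/2)^(16/20) ≈ 0.574349.
Cmin,ss = (D/Vd)·f/(1−f), so D = Cmin,ss·Vd·(1−f)/f.
D = 23 × 140 × (1−f)/f ≈ 23 × 140 × 0.74110 ≈ 2386.34 mg.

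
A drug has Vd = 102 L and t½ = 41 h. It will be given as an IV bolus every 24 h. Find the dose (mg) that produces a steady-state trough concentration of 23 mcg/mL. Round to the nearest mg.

1174 mg

τ/t½ = 24/41 ≈ 0.58537, so f = (1/2)^(24/41) ≈ 0.666480.
Cmin,ss = (D/Vd)·f/(1−f), so D = Cmin,ss·Vd·(1−f)/f.
D = 23 × 102 × (1−f)/f ≈ 23 × 102 × 0.50042 ≈ 1173.99 mg.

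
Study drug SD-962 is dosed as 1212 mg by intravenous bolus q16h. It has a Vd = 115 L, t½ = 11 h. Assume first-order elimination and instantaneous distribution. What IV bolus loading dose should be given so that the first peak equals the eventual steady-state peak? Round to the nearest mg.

f = (1/2)^(16/11) ≈ 0.364870; accumulation ratio R = 1/(1−f) ≈ 1.57448.
Loading dose to hit Cmax,ss on first dose: D_load = D_maint·R ≈ 1212 × 1.57448 ≈ 1908.27 mg.

1908 mg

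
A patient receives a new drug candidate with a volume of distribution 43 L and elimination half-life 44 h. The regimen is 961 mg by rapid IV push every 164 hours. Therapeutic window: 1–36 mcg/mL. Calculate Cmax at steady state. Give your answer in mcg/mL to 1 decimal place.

24.2 mcg/mL

k = ln2/t½ = ln2/44 ≈ 0.015753 h⁻¹; fraction remaining f = e^(−kτ) = e^(−0.015753×164) ≈ 0.0755.
Accumulation ratio R = 1/(1 − f) ≈ 1/0.9245 ≈ 1.0817.
Single-dose peak C₀ = D/Vd = 961/43 ≈ 22.349 mcg/mL.
Steady-state peak Cmax,ss = C₀·R ≈ 22.349 × 1.0817 ≈ 24.175 mcg/mL.
Peak 24.2 mcg/mL vs MTC 36 mcg/mL: below toxic threshold.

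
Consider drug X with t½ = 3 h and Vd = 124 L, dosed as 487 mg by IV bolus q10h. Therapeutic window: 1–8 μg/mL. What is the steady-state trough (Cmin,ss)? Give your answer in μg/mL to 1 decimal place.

τ/t½ = 10/3 ≈ 3.3333, so fraction remaining f = (1/2)^(10/3) ≈ 0.0992.
Each bolus raises the concentration by D/Vd = 487/124 ≈ 3.927 μg/mL.
Steady-state trough Cmin,ss = C₀·f/(1−f) ≈ 3.927 × 0.0992/0.9008 ≈ 0.432 μg/mL.
Trough 0.4 μg/mL vs MEC 1 μg/mL: subtherapeutic.

0.4 μg/mL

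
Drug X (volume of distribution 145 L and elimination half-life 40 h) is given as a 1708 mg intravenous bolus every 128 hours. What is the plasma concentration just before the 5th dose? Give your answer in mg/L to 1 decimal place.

f = (1/2)^(τ/t½) = (1/2)^(128/40) ≈ 0.1088.
C₀ = D/Vd = 1708/145 ≈ 11.779 mg/L.
Before the 5th dose, 4 doses have been given. Superposition: Cmin = C₀·(f + f² + … + f^4).
≈ 11.779 × (0.1088 + 0.0118 + 0.0013 + 0.0001) ≈ 11.779 × 0.1220 ≈ 1.437 mg/L.

1.4 mg/L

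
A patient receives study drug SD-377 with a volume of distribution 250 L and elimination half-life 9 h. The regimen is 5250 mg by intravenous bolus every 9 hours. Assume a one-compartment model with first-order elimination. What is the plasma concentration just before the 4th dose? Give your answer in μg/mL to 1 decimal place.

18.4 μg/mL

f = (1/2)^(τ/t½) = (1/2)^(9/9) ≈ 0.5000.
C₀ = D/Vd = 5250/250 ≈ 21.000 μg/mL.
Before the 4th dose, 3 doses have been given. Superposition: Cmin = C₀·(f + f² + … + f^3).
≈ 21.000 × (0.5000 + 0.2500 + 0.1250) ≈ 21.000 × 0.8750 ≈ 18.375 μg/mL.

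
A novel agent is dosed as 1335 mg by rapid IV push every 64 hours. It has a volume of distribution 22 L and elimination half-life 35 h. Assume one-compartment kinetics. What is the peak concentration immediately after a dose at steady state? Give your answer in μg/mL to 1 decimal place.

84.5 μg/mL

Over one 64-h interval, 64/35 ≈ 1.8286 half-lives elapse, leaving f ≈ 0.2815 of each dose.
At steady state, accumulation factor R = 1/(1 − e^(−kτ)) ≈ 1.3918.
Single-dose peak C₀ = D/Vd = 1335/22 ≈ 60.682 μg/mL.
Steady-state peak Cmax,ss = C₀·R ≈ 60.682 × 1.3918 ≈ 84.457 μg/mL.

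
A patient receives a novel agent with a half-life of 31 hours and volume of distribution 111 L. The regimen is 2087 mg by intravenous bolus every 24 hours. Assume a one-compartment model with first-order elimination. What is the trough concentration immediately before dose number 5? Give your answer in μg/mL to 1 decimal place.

f = (1/2)^(τ/t½) = (1/2)^(24/31) ≈ 0.5847.
C₀ = D/Vd = 2087/111 ≈ 18.802 μg/mL.
Before the 5th dose, 4 doses have been given. Superposition: Cmin = C₀·(f + f² + … + f^4).
≈ 18.802 × (0.5847 + 0.3419 + 0.1999 + 0.1169) ≈ 18.802 × 1.2434 ≈ 23.378 μg/mL.

23.4 μg/mL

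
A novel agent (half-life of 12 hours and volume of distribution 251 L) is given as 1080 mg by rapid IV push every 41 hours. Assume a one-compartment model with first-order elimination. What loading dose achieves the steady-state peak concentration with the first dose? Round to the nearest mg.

f = (1/2)^(41/12) ≈ 0.093644; accumulation ratio R = 1/(1−f) ≈ 1.10332.
Loading dose to hit Cmax,ss on first dose: D_load = D_maint·R ≈ 1080 × 1.10332 ≈ 1191.59 mg.

1192 mg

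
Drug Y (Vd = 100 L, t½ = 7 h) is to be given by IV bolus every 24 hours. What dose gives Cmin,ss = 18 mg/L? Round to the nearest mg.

17581 mg

τ/t½ = 24/7 ≈ 3.4286, so f = (1/2)^(24/7) ≈ 0.092875.
Cmin,ss = (D/Vd)·f/(1−f), so D = Cmin,ss·Vd·(1−f)/f.
D = 18 × 100 × (1−f)/f ≈ 18 × 100 × 9.76716 ≈ 17580.89 mg.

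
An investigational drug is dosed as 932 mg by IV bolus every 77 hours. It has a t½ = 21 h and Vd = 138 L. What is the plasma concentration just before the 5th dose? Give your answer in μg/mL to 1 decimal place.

0.6 μg/mL

f = (1/2)^(τ/t½) = (1/2)^(77/21) ≈ 0.0787.
C₀ = D/Vd = 932/138 ≈ 6.754 μg/mL.
Before the 5th dose, 4 doses have been given. Superposition: Cmin = C₀·(f + f² + … + f^4).
≈ 6.754 × (0.0787 + 0.0062 + 0.0005 + 0.0000) ≈ 6.754 × 0.0854 ≈ 0.577 μg/mL.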